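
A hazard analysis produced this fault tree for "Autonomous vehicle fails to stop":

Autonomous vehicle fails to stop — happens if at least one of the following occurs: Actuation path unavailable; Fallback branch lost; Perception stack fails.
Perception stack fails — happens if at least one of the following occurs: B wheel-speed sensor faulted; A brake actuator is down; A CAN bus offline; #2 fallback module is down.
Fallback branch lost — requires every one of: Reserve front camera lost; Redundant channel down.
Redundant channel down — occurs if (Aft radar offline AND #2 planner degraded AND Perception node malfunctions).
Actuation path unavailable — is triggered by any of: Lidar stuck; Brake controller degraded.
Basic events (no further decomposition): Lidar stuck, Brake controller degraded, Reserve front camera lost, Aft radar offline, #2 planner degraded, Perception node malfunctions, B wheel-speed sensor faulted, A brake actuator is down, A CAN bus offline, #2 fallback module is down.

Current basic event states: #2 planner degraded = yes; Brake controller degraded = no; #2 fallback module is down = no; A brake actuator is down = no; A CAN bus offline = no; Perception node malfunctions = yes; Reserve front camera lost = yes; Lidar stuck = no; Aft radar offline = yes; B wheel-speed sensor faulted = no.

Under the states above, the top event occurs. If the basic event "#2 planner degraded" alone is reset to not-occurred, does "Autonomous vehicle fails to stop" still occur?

Counterfactual: set "#2 planner degraded" to not occurred.
Actuation path unavailable [OR]: Lidar stuck=not, Brake controller degraded=not → no input occurs → does not occur.
Redundant channel down [AND]: Aft radar offline=occurs, #2 planner degraded=not, Perception node malfunctions=occurs → not all inputs occur → does not occur.
Fallback branch lost [AND]: Reserve front camera lost=occurs, Redundant channel down=not → not all inputs occur → does not occur.
Perception stack fails [OR]: B wheel-speed sensor faulted=not, A brake actuator is down=not, A CAN bus offline=not, #2 fallback module is down=not → no input occurs → does not occur.
Autonomous vehicle fails to stop [OR]: Actuation path unavailable=not, Fallback branch lost=not, Perception stack fails=not → no input occurs → does not occur.

No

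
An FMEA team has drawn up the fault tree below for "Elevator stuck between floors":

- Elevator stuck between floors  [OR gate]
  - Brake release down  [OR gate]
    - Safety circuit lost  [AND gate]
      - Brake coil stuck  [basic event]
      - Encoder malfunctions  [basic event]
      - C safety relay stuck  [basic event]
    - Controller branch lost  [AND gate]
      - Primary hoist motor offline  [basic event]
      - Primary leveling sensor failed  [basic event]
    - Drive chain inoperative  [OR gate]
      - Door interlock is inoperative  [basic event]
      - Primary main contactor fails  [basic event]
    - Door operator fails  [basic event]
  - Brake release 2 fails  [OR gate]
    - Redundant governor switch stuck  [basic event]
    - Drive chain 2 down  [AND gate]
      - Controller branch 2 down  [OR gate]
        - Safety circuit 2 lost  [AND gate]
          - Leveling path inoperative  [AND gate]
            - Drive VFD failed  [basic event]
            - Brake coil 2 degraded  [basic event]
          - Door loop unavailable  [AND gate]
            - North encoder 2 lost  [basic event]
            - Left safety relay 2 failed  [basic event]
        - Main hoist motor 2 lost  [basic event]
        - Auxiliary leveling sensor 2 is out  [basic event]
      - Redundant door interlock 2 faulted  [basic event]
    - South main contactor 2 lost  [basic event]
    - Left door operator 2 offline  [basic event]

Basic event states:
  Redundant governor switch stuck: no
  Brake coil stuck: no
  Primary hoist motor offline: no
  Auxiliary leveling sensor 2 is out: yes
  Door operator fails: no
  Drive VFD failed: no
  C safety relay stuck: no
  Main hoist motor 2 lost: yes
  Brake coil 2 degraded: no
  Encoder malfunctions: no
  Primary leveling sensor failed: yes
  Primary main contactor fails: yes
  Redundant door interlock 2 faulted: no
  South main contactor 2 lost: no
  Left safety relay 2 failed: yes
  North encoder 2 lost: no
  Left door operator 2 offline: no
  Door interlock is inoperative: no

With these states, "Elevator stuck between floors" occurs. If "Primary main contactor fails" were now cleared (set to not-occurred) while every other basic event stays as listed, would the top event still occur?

Counterfactual: set "Primary main contactor fails" to not occurred.
Safety circuit lost [AND]: Brake coil stuck=not, Encoder malfunctions=not, C safety relay stuck=not → not all inputs occur → does not occur.
Controller branch lost [AND]: Primary hoist motor offline=not, Primary leveling sensor failed=occurs → not all inputs occur → does not occur.
Drive chain inoperative [OR]: Door interlock is inoperative=not, Primary main contactor fails=not → no input occurs → does not occur.
Brake release down [OR]: Safety circuit lost=not, Controller branch lost=not, Drive chain inoperative=not, Door operator fails=not → no input occurs → does not occur.
Leveling path inoperative [AND]: Drive VFD failed=not, Brake coil 2 degraded=not → not all inputs occur → does not occur.
Door loop unavailable [AND]: North encoder 2 lost=not, Left safety relay 2 failed=occurs → not all inputs occur → does not occur.
Safety circuit 2 lost [AND]: Leveling path inoperative=not, Door loop unavailable=not → not all inputs occur → does not occur.
Controller branch 2 down [OR]: Safety circuit 2 lost=not, Main hoist motor 2 lost=occurs, Auxiliary leveling sensor 2 is out=occurs → at least one input occurs → occurs.
Drive chain 2 down [AND]: Controller branch 2 down=occurs, Redundant door interlock 2 faulted=not → not all inputs occur → does not occur.
Brake release 2 fails [OR]: Redundant governor switch stuck=not, Drive chain 2 down=not, South main contactor 2 lost=not, Left door operator 2 offline=not → no input occurs → does not occur.
Elevator stuck between floors [OR]: Brake release down=not, Brake release 2 fails=not → no input occurs → does not occur.

No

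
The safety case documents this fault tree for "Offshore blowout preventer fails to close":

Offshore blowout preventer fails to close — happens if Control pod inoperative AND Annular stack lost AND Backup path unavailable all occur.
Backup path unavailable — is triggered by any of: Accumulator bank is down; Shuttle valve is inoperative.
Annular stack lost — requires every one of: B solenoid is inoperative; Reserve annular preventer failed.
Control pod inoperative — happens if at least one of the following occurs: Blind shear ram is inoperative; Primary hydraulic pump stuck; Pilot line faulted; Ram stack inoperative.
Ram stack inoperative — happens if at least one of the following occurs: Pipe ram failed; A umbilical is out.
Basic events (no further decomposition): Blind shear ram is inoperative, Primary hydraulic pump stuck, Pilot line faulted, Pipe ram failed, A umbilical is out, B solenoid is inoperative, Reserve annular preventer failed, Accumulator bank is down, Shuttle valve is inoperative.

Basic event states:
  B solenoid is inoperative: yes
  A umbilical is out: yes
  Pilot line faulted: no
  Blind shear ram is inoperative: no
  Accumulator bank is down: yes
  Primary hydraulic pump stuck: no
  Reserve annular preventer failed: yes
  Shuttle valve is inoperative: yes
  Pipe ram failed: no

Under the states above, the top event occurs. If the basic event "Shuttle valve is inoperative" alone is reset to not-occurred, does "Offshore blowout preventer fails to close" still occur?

Yes

Counterfactual: set "Shuttle valve is inoperative" to not occurred.
Ram stack inoperative [OR]: Pipe ram failed=not, A umbilical is out=occurs → at least one input occurs → occurs.
Control pod inoperative [OR]: Blind shear ram is inoperative=not, Primary hydraulic pump stuck=not, Pilot line faulted=not, Ram stack inoperative=occurs → at least one input occurs → occurs.
Annular stack lost [AND]: B solenoid is inoperative=occurs, Reserve annular preventer failed=occurs → all inputs occur → occurs.
Backup path unavailable [OR]: Accumulator bank is down=occurs, Shuttle valve is inoperative=not → at least one input occurs → occurs.
Offshore blowout preventer fails to close [AND]: Control pod inoperative=occurs, Annular stack lost=occurs, Backup path unavailable=occurs → all inputs occur → occurs.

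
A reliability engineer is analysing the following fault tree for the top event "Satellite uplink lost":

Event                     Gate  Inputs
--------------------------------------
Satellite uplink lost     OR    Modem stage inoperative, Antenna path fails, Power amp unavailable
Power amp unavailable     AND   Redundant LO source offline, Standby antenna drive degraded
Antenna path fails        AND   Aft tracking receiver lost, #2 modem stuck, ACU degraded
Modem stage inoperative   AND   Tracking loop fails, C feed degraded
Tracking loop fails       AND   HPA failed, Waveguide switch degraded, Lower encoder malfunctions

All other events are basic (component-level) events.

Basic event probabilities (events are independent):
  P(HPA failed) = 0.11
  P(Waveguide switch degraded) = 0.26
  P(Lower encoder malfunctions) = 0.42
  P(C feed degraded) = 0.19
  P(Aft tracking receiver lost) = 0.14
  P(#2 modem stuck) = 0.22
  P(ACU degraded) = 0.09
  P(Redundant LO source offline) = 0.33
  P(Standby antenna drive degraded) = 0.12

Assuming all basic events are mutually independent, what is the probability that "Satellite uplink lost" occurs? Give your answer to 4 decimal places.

P(Tracking loop fails) [AND] = 0.11 × 0.26 × 0.42 = 0.012012
P(Modem stage inoperative) [AND] = 0.012012 × 0.19 = 0.002282
P(Antenna path fails) [AND] = 0.14 × 0.22 × 0.09 = 0.002772
P(Power amp unavailable) [AND] = 0.33 × 0.12 = 0.039600
P(Satellite uplink lost) [OR] = 1 − (1−0.002282) × (1−0.002772) × (1−0.039600) = 0.044448
Rounded to 4 decimal places: P(Satellite uplink lost) ≈ 0.0444.

0.0444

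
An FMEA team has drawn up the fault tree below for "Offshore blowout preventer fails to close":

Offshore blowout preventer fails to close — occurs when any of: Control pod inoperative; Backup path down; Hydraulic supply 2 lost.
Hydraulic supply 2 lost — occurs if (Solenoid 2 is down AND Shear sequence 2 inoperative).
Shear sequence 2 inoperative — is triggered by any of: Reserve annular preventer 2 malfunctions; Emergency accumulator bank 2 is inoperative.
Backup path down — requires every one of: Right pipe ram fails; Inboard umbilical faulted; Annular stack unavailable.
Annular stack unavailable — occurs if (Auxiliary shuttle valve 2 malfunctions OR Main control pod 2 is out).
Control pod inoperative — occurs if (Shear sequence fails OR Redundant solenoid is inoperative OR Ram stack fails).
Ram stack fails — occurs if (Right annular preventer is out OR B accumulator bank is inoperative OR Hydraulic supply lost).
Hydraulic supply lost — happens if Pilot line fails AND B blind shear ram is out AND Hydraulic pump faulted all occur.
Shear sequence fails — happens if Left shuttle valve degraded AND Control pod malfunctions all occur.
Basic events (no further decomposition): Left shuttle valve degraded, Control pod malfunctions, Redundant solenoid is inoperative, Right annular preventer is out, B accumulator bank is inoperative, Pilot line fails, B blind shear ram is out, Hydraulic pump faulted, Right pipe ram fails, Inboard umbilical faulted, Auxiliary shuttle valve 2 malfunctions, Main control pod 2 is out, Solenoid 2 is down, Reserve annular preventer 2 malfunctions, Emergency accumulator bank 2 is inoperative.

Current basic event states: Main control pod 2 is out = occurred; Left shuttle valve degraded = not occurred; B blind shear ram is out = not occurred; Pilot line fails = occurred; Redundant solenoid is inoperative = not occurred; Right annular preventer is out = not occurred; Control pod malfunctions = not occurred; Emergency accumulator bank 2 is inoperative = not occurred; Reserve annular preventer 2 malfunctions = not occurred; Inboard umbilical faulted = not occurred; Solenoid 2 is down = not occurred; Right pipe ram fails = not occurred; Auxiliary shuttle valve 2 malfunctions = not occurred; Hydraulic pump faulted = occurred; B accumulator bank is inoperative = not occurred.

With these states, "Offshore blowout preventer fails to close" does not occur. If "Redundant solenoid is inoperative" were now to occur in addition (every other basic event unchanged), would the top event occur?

Counterfactual: set "Redundant solenoid is inoperative" to occurred.
Shear sequence fails [AND]: Left shuttle valve degraded=not, Control pod malfunctions=not → not all inputs occur → does not occur.
Hydraulic supply lost [AND]: Pilot line fails=occurs, B blind shear ram is out=not, Hydraulic pump faulted=occurs → not all inputs occur → does not occur.
Ram stack fails [OR]: Right annular preventer is out=not, B accumulator bank is inoperative=not, Hydraulic supply lost=not → no input occurs → does not occur.
Control pod inoperative [OR]: Shear sequence fails=not, Redundant solenoid is inoperative=occurs, Ram stack fails=not → at least one input occurs → occurs.
Annular stack unavailable [OR]: Auxiliary shuttle valve 2 malfunctions=not, Main control pod 2 is out=occurs → at least one input occurs → occurs.
Backup path down [AND]: Right pipe ram fails=not, Inboard umbilical faulted=not, Annular stack unavailable=occurs → not all inputs occur → does not occur.
Shear sequence 2 inoperative [OR]: Reserve annular preventer 2 malfunctions=not, Emergency accumulator bank 2 is inoperative=not → no input occurs → does not occur.
Hydraulic supply 2 lost [AND]: Solenoid 2 is down=not, Shear sequence 2 inoperative=not → not all inputs occur → does not occur.
Offshore blowout preventer fails to close [OR]: Control pod inoperative=occurs, Backup path down=not, Hydraulic supply 2 lost=not → at least one input occurs → occurs.

Yes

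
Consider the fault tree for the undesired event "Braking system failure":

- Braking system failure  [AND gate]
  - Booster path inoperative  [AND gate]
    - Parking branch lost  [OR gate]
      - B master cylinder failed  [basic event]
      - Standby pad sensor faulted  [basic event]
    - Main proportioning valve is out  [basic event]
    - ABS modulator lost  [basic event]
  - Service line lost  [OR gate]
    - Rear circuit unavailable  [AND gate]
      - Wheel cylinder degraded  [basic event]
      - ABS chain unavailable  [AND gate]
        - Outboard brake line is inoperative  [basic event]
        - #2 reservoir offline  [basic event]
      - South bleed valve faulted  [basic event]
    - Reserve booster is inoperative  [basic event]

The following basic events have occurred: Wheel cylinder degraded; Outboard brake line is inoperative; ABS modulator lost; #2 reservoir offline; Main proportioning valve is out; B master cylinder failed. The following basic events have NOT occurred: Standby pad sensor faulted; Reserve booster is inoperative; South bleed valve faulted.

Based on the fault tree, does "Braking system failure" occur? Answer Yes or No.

No

Parking branch lost [OR]: B master cylinder failed=occurs, Standby pad sensor faulted=not → at least one input occurs → occurs.
Booster path inoperative [AND]: Parking branch lost=occurs, Main proportioning valve is out=occurs, ABS modulator lost=occurs → all inputs occur → occurs.
ABS chain unavailable [AND]: Outboard brake line is inoperative=occurs, #2 reservoir offline=occurs → all inputs occur → occurs.
Rear circuit unavailable [AND]: Wheel cylinder degraded=occurs, ABS chain unavailable=occurs, South bleed valve faulted=not → not all inputs occur → does not occur.
Service line lost [OR]: Rear circuit unavailable=not, Reserve booster is inoperative=not → no input occurs → does not occur.
Braking system failure [AND]: Booster path inoperative=occurs, Service line lost=not → not all inputs occur → does not occur.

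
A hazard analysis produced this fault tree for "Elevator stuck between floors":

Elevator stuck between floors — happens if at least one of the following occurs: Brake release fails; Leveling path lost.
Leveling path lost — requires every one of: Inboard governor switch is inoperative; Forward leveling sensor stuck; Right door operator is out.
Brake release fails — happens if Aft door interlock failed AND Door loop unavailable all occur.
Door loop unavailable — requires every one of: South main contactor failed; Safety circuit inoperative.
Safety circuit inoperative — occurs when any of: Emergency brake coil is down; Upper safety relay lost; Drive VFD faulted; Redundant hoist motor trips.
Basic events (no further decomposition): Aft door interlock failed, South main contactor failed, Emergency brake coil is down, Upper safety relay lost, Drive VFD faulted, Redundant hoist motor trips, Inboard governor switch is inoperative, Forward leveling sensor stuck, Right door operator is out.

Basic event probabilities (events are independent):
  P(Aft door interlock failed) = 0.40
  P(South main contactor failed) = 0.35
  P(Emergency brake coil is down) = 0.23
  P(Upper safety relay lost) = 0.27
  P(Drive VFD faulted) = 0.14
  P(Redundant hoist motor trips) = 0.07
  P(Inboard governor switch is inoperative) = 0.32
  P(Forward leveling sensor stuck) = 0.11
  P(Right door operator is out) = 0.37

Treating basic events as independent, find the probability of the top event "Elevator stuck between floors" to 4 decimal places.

P(Safety circuit inoperative) [OR] = 1 − (1−0.23) × (1−0.27) × (1−0.14) × (1−0.07) = 0.550432
P(Door loop unavailable) [AND] = 0.35 × 0.550432 = 0.192651
P(Brake release fails) [AND] = 0.40 × 0.192651 = 0.077060
P(Leveling path lost) [AND] = 0.32 × 0.11 × 0.37 = 0.013024
P(Elevator stuck between floors) [OR] = 1 − (1−0.077060) × (1−0.013024) = 0.089080
Rounded to 4 decimal places: P(Elevator stuck between floors) ≈ 0.0891.

0.0891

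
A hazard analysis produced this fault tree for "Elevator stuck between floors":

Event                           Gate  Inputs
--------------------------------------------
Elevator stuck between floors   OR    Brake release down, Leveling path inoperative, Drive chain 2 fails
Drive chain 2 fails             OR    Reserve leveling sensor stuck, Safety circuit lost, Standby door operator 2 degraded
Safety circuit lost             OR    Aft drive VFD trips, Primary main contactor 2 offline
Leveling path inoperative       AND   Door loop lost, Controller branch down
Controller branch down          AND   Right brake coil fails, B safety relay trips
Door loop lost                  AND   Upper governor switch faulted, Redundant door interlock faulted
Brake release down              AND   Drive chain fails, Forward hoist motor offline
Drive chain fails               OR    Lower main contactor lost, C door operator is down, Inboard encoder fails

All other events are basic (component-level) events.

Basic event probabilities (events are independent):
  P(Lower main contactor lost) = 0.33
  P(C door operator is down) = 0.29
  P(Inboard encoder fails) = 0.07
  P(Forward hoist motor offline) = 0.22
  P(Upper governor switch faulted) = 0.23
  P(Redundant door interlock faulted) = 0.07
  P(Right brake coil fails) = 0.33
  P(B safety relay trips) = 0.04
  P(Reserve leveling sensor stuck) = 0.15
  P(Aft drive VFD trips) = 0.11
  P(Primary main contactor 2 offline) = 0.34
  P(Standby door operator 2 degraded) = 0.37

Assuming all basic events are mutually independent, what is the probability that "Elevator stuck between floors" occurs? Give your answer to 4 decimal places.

P(Drive chain fails) [OR] = 1 − (1−0.33) × (1−0.29) × (1−0.07) = 0.557599
P(Brake release down) [AND] = 0.557599 × 0.22 = 0.122672
P(Door loop lost) [AND] = 0.23 × 0.07 = 0.016100
P(Controller branch down) [AND] = 0.33 × 0.04 = 0.013200
P(Leveling path inoperative) [AND] = 0.016100 × 0.013200 = 0.000213
P(Safety circuit lost) [OR] = 1 − (1−0.11) × (1−0.34) = 0.412600
P(Drive chain 2 fails) [OR] = 1 − (1−0.15) × (1−0.412600) × (1−0.37) = 0.685447
P(Elevator stuck between floors) [OR] = 1 − (1−0.122672) × (1−0.000213) × (1−0.685447) = 0.724093
Rounded to 4 decimal places: P(Elevator stuck between floors) ≈ 0.7241.

0.7241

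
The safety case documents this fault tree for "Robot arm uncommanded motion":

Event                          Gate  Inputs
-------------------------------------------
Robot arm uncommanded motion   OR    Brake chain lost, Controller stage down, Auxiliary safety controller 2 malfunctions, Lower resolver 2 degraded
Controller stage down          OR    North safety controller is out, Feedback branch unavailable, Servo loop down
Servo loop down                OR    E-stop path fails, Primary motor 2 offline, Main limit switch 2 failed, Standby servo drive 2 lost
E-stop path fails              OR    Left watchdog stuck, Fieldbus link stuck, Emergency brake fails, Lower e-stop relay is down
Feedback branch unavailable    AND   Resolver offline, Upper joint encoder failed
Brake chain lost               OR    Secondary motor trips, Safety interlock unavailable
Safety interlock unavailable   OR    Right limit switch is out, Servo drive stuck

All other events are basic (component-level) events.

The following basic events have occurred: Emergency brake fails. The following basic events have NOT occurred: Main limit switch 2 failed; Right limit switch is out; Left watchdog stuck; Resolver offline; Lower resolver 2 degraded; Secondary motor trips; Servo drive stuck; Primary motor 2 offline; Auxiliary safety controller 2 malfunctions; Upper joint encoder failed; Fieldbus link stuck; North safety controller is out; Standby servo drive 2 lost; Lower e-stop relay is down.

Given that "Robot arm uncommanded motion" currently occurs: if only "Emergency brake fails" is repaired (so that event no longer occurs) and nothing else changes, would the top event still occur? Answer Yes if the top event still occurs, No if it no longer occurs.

Counterfactual: set "Emergency brake fails" to not occurred.
Safety interlock unavailable [OR]: Right limit switch is out=not, Servo drive stuck=not → no input occurs → does not occur.
Brake chain lost [OR]: Secondary motor trips=not, Safety interlock unavailable=not → no input occurs → does not occur.
Feedback branch unavailable [AND]: Resolver offline=not, Upper joint encoder failed=not → not all inputs occur → does not occur.
E-stop path fails [OR]: Left watchdog stuck=not, Fieldbus link stuck=not, Emergency brake fails=not, Lower e-stop relay is down=not → no input occurs → does not occur.
Servo loop down [OR]: E-stop path fails=not, Primary motor 2 offline=not, Main limit switch 2 failed=not, Standby servo drive 2 lost=not → no input occurs → does not occur.
Controller stage down [OR]: North safety controller is out=not, Feedback branch unavailable=not, Servo loop down=not → no input occurs → does not occur.
Robot arm uncommanded motion [OR]: Brake chain lost=not, Controller stage down=not, Auxiliary safety controller 2 malfunctions=not, Lower resolver 2 degraded=not → no input occurs → does not occur.

No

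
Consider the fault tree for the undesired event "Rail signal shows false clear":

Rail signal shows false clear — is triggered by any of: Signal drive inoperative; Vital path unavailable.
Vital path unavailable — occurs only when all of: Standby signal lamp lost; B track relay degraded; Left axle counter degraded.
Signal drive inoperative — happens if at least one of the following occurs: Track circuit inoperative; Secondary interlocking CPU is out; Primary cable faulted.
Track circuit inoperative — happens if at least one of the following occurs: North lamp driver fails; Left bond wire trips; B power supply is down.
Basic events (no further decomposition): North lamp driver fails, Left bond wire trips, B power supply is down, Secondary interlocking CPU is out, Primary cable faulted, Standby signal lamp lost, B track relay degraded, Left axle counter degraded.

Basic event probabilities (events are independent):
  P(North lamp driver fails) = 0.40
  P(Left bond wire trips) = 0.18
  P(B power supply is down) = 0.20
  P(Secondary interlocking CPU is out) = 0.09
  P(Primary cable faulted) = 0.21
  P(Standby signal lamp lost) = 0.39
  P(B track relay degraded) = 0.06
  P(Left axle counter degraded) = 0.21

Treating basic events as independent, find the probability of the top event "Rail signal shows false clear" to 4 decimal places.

0.7184

P(Track circuit inoperative) [OR] = 1 − (1−0.40) × (1−0.18) × (1−0.20) = 0.606400
P(Signal drive inoperative) [OR] = 1 − (1−0.606400) × (1−0.09) × (1−0.21) = 0.717041
P(Vital path unavailable) [AND] = 0.39 × 0.06 × 0.21 = 0.004914
P(Rail signal shows false clear) [OR] = 1 − (1−0.717041) × (1−0.004914) = 0.718431
Rounded to 4 decimal places: P(Rail signal shows false clear) ≈ 0.7184.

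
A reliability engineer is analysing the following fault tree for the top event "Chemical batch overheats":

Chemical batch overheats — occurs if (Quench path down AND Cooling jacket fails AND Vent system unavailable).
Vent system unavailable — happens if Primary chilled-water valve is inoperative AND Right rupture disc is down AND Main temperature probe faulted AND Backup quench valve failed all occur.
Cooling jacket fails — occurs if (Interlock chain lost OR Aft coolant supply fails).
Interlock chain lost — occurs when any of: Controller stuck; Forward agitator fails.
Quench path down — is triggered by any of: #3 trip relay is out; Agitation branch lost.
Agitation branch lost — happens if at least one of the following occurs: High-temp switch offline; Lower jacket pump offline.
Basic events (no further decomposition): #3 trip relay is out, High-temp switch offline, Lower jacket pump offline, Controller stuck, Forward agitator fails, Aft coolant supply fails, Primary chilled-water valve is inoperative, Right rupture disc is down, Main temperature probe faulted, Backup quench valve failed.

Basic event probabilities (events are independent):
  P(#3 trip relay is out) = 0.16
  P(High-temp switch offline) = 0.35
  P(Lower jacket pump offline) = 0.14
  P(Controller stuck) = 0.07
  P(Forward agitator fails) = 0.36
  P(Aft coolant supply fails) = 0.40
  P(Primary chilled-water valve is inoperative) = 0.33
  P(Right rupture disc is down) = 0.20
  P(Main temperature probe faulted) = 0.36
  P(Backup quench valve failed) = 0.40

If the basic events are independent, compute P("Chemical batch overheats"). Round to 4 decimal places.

P(Agitation branch lost) [OR] = 1 − (1−0.35) × (1−0.14) = 0.441000
P(Quench path down) [OR] = 1 − (1−0.16) × (1−0.441000) = 0.530440
P(Interlock chain lost) [OR] = 1 − (1−0.07) × (1−0.36) = 0.404800
P(Cooling jacket fails) [OR] = 1 − (1−0.404800) × (1−0.40) = 0.642880
P(Vent system unavailable) [AND] = 0.33 × 0.20 × 0.36 × 0.40 = 0.009504
P(Chemical batch overheats) [AND] = 0.530440 × 0.642880 × 0.009504 = 0.003241
Rounded to 4 decimal places: P(Chemical batch overheats) ≈ 0.0032.

0.0032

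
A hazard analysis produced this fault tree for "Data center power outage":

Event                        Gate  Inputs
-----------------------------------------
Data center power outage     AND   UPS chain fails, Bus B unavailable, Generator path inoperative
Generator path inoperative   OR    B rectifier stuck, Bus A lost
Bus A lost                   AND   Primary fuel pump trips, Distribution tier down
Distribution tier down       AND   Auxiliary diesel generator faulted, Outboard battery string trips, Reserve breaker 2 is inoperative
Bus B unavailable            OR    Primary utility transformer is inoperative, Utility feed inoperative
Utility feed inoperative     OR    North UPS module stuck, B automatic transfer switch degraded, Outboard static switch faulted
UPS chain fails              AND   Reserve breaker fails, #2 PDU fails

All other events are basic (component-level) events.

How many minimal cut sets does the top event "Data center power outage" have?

8

UPS chain fails [AND]: one cut set from each child combined → 1 × 1 = 1 cut set(s).
Utility feed inoperative [OR]: union of children's cut sets → 3 cut set(s).
Bus B unavailable [OR]: union of children's cut sets → 4 cut set(s).
Distribution tier down [AND]: one cut set from each child combined → 1 × 1 × 1 = 1 cut set(s).
Bus A lost [AND]: one cut set from each child combined → 1 × 1 = 1 cut set(s).
Generator path inoperative [OR]: union of children's cut sets → 2 cut set(s).
Data center power outage [AND]: one cut set from each child combined → 1 × 4 × 2 = 8 cut set(s).
Minimal cut sets: {#2 PDU fails, B rectifier stuck, Primary utility transformer is inoperative, Reserve breaker fails}; {#2 PDU fails, Auxiliary diesel generator faulted, Outboard battery string trips, Primary fuel pump trips, Primary utility transformer is inoperative, Reserve breaker 2 is inoperative, Reserve breaker fails}; {#2 PDU fails, B rectifier stuck, North UPS module stuck, Reserve breaker fails}; {#2 PDU fails, Auxiliary diesel generator faulted, North UPS module stuck, Outboard battery string trips, Primary fuel pump trips, Reserve breaker 2 is inoperative, Reserve breaker fails}; {#2 PDU fails, B automatic transfer switch degraded, B rectifier stuck, Reserve breaker fails}; {#2 PDU fails, Auxiliary diesel generator faulted, B automatic transfer switch degraded, Outboard battery string trips, Primary fuel pump trips, Reserve breaker 2 is inoperative, Reserve breaker fails}; {#2 PDU fails, B rectifier stuck, Outboard static switch faulted, Reserve breaker fails}; {#2 PDU fails, Auxiliary diesel generator faulted, Outboard battery string trips, Outboard static switch faulted, Primary fuel pump trips, Reserve breaker 2 is inoperative, Reserve breaker fails}.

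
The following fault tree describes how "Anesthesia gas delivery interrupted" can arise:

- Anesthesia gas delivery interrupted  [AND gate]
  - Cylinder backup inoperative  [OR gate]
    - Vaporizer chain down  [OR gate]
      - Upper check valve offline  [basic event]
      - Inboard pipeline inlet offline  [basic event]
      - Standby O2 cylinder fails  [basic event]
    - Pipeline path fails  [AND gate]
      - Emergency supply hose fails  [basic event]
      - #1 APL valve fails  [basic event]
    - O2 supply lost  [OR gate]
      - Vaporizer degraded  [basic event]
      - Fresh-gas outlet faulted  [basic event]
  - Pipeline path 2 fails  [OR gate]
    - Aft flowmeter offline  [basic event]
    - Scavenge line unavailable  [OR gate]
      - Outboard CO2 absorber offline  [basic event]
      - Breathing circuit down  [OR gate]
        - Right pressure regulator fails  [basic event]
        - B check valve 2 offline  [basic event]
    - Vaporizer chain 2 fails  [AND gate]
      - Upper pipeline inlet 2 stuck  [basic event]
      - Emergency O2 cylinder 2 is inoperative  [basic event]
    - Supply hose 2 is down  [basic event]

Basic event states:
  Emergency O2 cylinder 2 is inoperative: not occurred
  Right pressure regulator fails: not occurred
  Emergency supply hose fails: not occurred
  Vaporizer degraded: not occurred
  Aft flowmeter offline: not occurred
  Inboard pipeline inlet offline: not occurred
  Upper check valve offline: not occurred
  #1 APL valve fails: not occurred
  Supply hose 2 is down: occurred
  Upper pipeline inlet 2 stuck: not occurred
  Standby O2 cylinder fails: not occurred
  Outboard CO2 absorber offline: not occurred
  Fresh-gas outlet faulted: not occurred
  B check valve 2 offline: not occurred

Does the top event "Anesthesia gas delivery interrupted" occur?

Vaporizer chain down [OR]: Upper check valve offline=not, Inboard pipeline inlet offline=not, Standby O2 cylinder fails=not → no input occurs → does not occur.
Pipeline path fails [AND]: Emergency supply hose fails=not, #1 APL valve fails=not → not all inputs occur → does not occur.
O2 supply lost [OR]: Vaporizer degraded=not, Fresh-gas outlet faulted=not → no input occurs → does not occur.
Cylinder backup inoperative [OR]: Vaporizer chain down=not, Pipeline path fails=not, O2 supply lost=not → no input occurs → does not occur.
Breathing circuit down [OR]: Right pressure regulator fails=not, B check valve 2 offline=not → no input occurs → does not occur.
Scavenge line unavailable [OR]: Outboard CO2 absorber offline=not, Breathing circuit down=not → no input occurs → does not occur.
Vaporizer chain 2 fails [AND]: Upper pipeline inlet 2 stuck=not, Emergency O2 cylinder 2 is inoperative=not → not all inputs occur → does not occur.
Pipeline path 2 fails [OR]: Aft flowmeter offline=not, Scavenge line unavailable=not, Vaporizer chain 2 fails=not, Supply hose 2 is down=occurs → at least one input occurs → occurs.
Anesthesia gas delivery interrupted [AND]: Cylinder backup inoperative=not, Pipeline path 2 fails=occurs → not all inputs occur → does not occur.

No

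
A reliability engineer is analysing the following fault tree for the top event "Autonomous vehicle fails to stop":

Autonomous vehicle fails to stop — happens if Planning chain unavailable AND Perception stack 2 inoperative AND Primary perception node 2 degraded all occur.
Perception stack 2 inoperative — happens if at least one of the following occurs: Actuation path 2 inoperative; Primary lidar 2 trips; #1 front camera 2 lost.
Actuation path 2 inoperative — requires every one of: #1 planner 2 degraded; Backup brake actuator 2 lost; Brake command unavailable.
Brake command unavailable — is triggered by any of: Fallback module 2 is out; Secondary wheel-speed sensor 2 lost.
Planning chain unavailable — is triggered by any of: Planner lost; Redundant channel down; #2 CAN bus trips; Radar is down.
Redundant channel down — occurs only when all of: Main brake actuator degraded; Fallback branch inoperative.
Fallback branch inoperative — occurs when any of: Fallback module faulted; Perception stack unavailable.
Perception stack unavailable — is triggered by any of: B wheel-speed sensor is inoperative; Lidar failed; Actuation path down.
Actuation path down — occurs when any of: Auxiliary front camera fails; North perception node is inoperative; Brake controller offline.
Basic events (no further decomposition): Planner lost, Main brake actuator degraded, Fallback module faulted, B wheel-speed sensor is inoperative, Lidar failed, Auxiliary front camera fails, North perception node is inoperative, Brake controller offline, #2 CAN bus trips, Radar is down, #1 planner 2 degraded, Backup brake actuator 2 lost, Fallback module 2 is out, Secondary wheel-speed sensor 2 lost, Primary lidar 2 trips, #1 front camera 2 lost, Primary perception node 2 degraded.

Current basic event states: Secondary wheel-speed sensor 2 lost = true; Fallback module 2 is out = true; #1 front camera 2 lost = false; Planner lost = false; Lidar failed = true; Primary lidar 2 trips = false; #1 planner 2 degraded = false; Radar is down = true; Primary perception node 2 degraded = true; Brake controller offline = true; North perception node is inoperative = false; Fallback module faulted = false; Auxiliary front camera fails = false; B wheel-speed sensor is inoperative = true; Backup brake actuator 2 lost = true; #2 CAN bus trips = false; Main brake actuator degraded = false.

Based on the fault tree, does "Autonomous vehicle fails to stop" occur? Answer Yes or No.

Actuation path down [OR]: Auxiliary front camera fails=not, North perception node is inoperative=not, Brake controller offline=occurs → at least one input occurs → occurs.
Perception stack unavailable [OR]: B wheel-speed sensor is inoperative=occurs, Lidar failed=occurs, Actuation path down=occurs → at least one input occurs → occurs.
Fallback branch inoperative [OR]: Fallback module faulted=not, Perception stack unavailable=occurs → at least one input occurs → occurs.
Redundant channel down [AND]: Main brake actuator degraded=not, Fallback branch inoperative=occurs → not all inputs occur → does not occur.
Planning chain unavailable [OR]: Planner lost=not, Redundant channel down=not, #2 CAN bus trips=not, Radar is down=occurs → at least one input occurs → occurs.
Brake command unavailable [OR]: Fallback module 2 is out=occurs, Secondary wheel-speed sensor 2 lost=occurs → at least one input occurs → occurs.
Actuation path 2 inoperative [AND]: #1 planner 2 degraded=not, Backup brake actuator 2 lost=occurs, Brake command unavailable=occurs → not all inputs occur → does not occur.
Perception stack 2 inoperative [OR]: Actuation path 2 inoperative=not, Primary lidar 2 trips=not, #1 front camera 2 lost=not → no input occurs → does not occur.
Autonomous vehicle fails to stop [AND]: Planning chain unavailable=occurs, Perception stack 2 inoperative=not, Primary perception node 2 degraded=occurs → not all inputs occur → does not occur.

No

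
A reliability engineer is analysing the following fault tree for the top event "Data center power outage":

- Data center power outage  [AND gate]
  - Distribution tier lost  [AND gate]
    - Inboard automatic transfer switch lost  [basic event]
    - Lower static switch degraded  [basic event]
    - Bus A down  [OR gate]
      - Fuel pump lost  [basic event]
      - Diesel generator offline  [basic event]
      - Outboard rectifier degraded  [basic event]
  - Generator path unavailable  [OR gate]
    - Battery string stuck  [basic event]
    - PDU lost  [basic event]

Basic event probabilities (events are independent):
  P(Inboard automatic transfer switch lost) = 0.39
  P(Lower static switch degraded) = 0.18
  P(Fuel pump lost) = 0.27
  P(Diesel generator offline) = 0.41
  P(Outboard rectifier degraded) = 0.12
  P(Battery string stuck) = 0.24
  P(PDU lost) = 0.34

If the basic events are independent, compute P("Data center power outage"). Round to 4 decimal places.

P(Bus A down) [OR] = 1 − (1−0.27) × (1−0.41) × (1−0.12) = 0.620984
P(Distribution tier lost) [AND] = 0.39 × 0.18 × 0.620984 = 0.043593
P(Generator path unavailable) [OR] = 1 − (1−0.24) × (1−0.34) = 0.498400
P(Data center power outage) [AND] = 0.043593 × 0.498400 = 0.021727
Rounded to 4 decimal places: P(Data center power outage) ≈ 0.0217.

0.0217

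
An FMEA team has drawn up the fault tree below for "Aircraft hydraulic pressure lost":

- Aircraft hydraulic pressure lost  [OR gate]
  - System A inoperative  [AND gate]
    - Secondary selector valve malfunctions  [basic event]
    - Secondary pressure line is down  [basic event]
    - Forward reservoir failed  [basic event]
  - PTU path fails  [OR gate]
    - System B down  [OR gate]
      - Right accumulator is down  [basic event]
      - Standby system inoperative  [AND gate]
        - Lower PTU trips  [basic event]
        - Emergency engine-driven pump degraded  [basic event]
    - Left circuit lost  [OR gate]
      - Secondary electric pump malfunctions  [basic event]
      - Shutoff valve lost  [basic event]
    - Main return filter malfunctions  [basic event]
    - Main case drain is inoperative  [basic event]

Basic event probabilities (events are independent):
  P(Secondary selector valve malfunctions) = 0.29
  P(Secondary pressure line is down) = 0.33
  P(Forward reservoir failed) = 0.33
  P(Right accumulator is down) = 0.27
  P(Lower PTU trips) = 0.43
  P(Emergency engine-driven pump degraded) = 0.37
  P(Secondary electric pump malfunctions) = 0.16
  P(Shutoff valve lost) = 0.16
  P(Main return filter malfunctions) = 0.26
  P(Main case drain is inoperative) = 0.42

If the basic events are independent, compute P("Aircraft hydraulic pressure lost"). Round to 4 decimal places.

0.8200

P(System A inoperative) [AND] = 0.29 × 0.33 × 0.33 = 0.031581
P(Standby system inoperative) [AND] = 0.43 × 0.37 = 0.159100
P(System B down) [OR] = 1 − (1−0.27) × (1−0.159100) = 0.386143
P(Left circuit lost) [OR] = 1 − (1−0.16) × (1−0.16) = 0.294400
P(PTU path fails) [OR] = 1 − (1−0.386143) × (1−0.294400) × (1−0.26) × (1−0.42) = 0.814097
P(Aircraft hydraulic pressure lost) [OR] = 1 − (1−0.031581) × (1−0.814097) = 0.819968
Rounded to 4 decimal places: P(Aircraft hydraulic pressure lost) ≈ 0.8200.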